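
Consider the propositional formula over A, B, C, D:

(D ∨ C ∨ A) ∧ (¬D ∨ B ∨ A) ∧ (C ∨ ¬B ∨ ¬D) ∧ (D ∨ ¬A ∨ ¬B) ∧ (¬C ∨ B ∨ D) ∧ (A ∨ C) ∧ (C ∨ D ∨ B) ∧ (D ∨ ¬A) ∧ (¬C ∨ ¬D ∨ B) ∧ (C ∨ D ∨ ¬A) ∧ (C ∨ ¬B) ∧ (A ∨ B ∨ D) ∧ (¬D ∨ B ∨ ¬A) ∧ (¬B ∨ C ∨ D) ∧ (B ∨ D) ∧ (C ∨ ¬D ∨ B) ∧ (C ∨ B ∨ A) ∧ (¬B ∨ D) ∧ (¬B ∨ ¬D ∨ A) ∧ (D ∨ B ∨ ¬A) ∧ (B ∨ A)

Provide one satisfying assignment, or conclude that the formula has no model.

A: True; B: True; C: True; D: True

Case A = True:
Unit clause (D) forces D = True.
Unit clause (B) forces B = True.
Unit clause (C) forces C = True.
This assignment satisfies each clause.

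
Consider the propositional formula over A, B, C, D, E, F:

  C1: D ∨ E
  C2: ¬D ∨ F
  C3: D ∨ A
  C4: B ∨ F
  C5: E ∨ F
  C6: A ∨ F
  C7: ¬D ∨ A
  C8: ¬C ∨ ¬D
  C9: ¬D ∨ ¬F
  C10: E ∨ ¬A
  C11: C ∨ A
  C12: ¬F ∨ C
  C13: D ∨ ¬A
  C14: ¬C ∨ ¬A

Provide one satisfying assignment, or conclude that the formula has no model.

Case D = True:
From the singleton clause (F), F = True.
Now (¬F) is unsatisfied and unit — conflict.
Backtrack on D: now try D = False.
From the singleton clause (E), E = True.
From the singleton clause (A), A = True.
Now (¬A) is unsatisfied and unit — conflict.
Both values of D lead to a conflict.

UNSATISFIABLE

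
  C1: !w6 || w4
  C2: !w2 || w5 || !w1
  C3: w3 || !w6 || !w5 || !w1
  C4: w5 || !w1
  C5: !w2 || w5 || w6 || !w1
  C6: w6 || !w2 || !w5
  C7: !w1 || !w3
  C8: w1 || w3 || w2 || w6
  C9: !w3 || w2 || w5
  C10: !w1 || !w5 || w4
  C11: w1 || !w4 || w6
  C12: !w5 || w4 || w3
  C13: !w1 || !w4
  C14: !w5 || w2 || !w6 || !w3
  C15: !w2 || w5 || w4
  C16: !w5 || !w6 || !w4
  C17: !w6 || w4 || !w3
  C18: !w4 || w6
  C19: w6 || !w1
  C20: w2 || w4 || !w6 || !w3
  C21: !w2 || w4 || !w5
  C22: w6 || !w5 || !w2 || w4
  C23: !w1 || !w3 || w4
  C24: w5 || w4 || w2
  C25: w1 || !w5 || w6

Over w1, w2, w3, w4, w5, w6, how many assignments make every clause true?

There are 2^6 = 64 truth assignments over (w1, w2, w3, w4, w5, w6).
Split on w6. With w6 = true, the clauses containing w6 are satisfied and !w6 drops from the rest; 3 of the 2^5 = 32 assignments to the other variables satisfy what remains.
With w6 = false, by the same count on the reduced clause set, 0 assignments work.
Total: 3 + 0 = 3.

3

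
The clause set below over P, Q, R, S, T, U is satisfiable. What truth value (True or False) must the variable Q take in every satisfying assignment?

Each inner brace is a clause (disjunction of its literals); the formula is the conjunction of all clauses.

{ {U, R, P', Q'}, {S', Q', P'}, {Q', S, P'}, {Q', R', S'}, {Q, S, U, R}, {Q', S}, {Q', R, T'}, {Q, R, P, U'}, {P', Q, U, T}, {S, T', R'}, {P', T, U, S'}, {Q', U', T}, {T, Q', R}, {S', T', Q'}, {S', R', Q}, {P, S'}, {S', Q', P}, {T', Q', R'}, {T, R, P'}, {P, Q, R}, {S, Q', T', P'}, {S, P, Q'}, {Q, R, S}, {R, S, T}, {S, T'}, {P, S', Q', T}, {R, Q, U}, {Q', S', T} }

Suppose Q = 1.
The clause (S) is unit, so S = 1.
The clause (P') is unit, so P = 0.
That conflicts with the unit clause (P).
So every satisfying assignment has Q = False.

False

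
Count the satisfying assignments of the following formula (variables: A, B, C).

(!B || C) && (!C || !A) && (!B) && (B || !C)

There are 2^3 = 8 truth assignments over (A, B, C).
Check each against the 4 clauses (columns in the order A, B, C):
  F F F  ✓ satisfies all
  F F T  ✗ fails (B || !C)
  F T F  ✗ fails (!B || C)
  F T T  ✗ fails (!B)
  T F F  ✓ satisfies all
  T F T  ✗ fails (!C || !A)
  T T F  ✗ fails (!B || C)
  T T T  ✗ fails (!C || !A)
2 of the 8 rows are models.

2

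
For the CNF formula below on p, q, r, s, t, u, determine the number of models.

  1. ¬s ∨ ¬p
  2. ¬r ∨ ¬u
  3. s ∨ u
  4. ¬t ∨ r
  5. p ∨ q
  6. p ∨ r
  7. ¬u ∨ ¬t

There are 2^6 = 64 truth assignments over (p, q, r, s, t, u).
Split on u. With u = True, the clauses containing u are satisfied and ¬u drops from the rest; 2 of the 2^5 = 32 assignments to the other variables satisfy what remains.
With u = False, by the same count on the reduced clause set, 2 assignments work.
(One model: p=F, q=T, r=T, s=T, t=F, u=F.)
Total: 2 + 2 = 4.

4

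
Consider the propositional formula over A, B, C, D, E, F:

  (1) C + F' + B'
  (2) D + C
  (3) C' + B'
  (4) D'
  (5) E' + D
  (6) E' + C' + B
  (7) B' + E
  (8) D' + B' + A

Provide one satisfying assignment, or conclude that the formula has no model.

Unit clause (D') forces D = 0.
Unit clause (C) forces C = 1.
Unit clause (B') forces B = 0.
Unit clause (E') forces E = 0.
Every clause is now satisfied; A, F are unconstrained.

A: 1; B: 0; C: 1; D: 0; E: 0; F: 0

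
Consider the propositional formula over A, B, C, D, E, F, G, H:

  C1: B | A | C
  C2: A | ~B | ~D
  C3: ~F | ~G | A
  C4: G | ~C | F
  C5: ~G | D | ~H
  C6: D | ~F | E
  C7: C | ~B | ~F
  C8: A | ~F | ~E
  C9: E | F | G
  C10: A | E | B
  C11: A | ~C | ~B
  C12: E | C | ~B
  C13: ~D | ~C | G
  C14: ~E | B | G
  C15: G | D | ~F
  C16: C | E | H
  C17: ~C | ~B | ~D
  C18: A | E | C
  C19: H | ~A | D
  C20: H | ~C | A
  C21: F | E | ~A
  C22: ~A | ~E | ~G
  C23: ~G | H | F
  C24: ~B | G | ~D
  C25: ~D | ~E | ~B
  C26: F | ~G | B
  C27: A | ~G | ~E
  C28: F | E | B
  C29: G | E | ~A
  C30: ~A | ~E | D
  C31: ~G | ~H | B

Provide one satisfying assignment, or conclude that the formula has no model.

Case B = 0:
Case A = 1:
Case E = 0:
The clause (F) is unit, so F = 1.
The clause (D) is unit, so D = 1.
The clause (G) is unit, so G = 1.
The clause (~H) is unit, so H = 0.
The clause (C) is unit, so C = 1.
All clauses are satisfied.

A ↦ 1, B ↦ 0, C ↦ 1, D ↦ 1, E ↦ 0, F ↦ 1, G ↦ 1, H ↦ 0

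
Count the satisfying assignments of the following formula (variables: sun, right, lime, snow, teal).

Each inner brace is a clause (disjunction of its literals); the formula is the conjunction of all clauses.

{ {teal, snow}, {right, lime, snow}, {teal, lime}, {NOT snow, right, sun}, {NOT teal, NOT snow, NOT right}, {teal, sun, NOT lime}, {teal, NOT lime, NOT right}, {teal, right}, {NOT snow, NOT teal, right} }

6

There are 2^5 = 32 truth assignments over (sun, right, lime, snow, teal).
Split on snow. With snow = true, the clauses containing snow are satisfied and NOT snow drops from the rest; 0 of the 2^4 = 16 assignments to the other variables satisfy what remains.
With snow = false, by the same count on the reduced clause set, 6 assignments work.
(One model: sun=F, right=F, lime=T, snow=F, teal=T.)
Total: 0 + 6 = 6.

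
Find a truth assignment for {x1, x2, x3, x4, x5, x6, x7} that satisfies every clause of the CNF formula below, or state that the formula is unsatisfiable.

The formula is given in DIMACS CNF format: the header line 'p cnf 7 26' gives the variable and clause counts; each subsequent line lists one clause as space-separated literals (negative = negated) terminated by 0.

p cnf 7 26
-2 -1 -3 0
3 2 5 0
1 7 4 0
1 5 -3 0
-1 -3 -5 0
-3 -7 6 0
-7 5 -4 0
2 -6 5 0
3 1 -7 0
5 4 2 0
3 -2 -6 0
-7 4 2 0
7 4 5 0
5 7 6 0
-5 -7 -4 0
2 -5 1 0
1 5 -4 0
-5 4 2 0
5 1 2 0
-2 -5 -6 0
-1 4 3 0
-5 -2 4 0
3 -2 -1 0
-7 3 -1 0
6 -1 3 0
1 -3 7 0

x1=False; x2=True; x3=False; x4=True; x5=True; x6=False; x7=False

Try x2 = True.
Try x1 = False.
Try x7 = False.
Unit clause (x4) forces x4 = True.
Unit clause (x5) forces x5 = True.
Unit clause (¬x6) forces x6 = False.
Unit clause (¬x3) forces x3 = False.
This assignment satisfies each clause.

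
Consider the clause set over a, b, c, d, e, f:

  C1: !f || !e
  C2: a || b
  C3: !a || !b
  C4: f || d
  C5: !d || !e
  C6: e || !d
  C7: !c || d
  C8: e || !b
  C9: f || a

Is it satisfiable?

Yes

Case f = true:
Unit clause (!e) forces e = false.
Unit clause (!d) forces d = false.
Unit clause (!c) forces c = false.
Unit clause (!b) forces b = false.
Unit clause (a) forces a = true.
This assignment satisfies each clause.
A satisfying assignment: a: true, b: false, c: false, d: false, e: false, f: true.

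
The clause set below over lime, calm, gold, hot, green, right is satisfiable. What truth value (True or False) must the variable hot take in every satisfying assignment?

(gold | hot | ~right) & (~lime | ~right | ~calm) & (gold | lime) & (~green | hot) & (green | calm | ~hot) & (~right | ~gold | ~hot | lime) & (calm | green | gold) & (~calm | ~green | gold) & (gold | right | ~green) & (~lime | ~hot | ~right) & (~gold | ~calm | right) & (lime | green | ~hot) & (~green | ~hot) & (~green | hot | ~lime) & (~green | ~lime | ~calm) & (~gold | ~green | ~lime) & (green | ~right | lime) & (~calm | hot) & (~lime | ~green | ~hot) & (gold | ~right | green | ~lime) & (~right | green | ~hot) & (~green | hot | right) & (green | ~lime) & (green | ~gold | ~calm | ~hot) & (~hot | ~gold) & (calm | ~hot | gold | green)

False

Suppose hot = 1.
(~green) alone gives green = 0.
(calm) alone gives calm = 1.
(lime) alone gives lime = 1.
Now (~lime) is unsatisfied and unit — conflict.
So every satisfying assignment has hot = False.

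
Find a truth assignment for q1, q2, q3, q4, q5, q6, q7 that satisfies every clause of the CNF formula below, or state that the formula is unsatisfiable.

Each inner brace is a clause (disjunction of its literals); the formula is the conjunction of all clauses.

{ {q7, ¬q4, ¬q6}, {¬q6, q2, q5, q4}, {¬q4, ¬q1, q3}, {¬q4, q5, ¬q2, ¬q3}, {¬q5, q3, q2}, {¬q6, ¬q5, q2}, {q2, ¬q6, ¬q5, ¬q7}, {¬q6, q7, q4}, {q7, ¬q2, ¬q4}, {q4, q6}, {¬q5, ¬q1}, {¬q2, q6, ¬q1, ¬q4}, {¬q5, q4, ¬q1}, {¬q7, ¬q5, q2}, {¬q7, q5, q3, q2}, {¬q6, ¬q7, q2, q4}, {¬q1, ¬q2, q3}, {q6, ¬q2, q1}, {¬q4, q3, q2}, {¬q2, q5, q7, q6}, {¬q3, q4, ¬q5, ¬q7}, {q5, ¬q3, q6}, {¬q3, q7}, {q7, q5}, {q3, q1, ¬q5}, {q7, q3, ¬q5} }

q1 ↦ False; q2 ↦ True; q3 ↦ False; q4 ↦ False; q5 ↦ False; q6 ↦ True; q7 ↦ True

Try q4 = False.
From the singleton clause (q6), q6 = True.
From the singleton clause (q7), q7 = True.
From the singleton clause (q2), q2 = True.
Try q5 = False.
Try q1 = False.
Every clause is now satisfied; q3 is unconstrained.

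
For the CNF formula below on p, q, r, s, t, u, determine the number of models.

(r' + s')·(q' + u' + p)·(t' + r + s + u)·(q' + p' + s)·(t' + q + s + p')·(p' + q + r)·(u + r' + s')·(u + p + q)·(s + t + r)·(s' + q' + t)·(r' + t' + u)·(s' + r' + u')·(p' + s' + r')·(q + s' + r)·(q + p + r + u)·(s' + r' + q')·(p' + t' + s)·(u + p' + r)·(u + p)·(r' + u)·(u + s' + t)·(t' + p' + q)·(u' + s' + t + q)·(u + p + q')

5

There are 2^6 = 64 truth assignments over (p, q, r, s, t, u).
Split on q. With q = 1, the clauses containing q are satisfied and q' drops from the rest; 1 of the 2^5 = 32 assignments to the other variables satisfy what remains.
With q = 0, by the same count on the reduced clause set, 4 assignments work.
Total: 1 + 4 = 5.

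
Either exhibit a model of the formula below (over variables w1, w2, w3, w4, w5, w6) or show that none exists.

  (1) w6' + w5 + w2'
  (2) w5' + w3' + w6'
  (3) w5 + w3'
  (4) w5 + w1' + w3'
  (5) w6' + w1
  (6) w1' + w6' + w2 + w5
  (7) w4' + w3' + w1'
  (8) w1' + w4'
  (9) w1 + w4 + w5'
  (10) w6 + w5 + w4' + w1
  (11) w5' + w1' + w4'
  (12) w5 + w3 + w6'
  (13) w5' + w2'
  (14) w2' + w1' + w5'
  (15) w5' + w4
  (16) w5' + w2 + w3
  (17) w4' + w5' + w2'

w1: 0, w2: 0, w3: 0, w4: 0, w5: 0, w6: 0

Suppose w5 = 0.
(w3') alone gives w3 = 0.
(w6') alone gives w6 = 0.
Suppose w1 = 0.
(w4') alone gives w4 = 0.
No clause remains; w2 is free.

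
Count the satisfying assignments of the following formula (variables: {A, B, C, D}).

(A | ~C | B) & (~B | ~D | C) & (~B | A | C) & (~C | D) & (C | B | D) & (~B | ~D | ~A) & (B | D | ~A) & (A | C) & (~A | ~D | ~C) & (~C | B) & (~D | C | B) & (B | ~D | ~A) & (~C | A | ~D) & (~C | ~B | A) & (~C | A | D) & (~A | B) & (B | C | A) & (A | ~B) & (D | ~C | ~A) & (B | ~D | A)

There are 2^4 = 16 truth assignments over (A, B, C, D).
Check each against the 20 clauses (columns in the order A, B, C, D):
  F F F F  ✗ fails (C | B | D)
  F F F T  ✗ fails (A | C)
  F F T F  ✗ fails (A | ~C | B)
  F F T T  ✗ fails (A | ~C | B)
  F T F F  ✗ fails (~B | A | C)
  F T F T  ✗ fails (~B | ~D | C)
  F T T F  ✗ fails (~C | D)
  F T T T  ✗ fails (~C | A | ~D)
  T F F F  ✗ fails (C | B | D)
  T F F T  ✗ fails (~D | C | B)
  T F T F  ✗ fails (~C | D)
  T F T T  ✗ fails (~A | ~D | ~C)
  T T F F  ✓ satisfies all
  T T F T  ✗ fails (~B | ~D | C)
  T T T F  ✗ fails (~C | D)
  T T T T  ✗ fails (~B | ~D | ~A)
1 of the 16 rows is a model.

1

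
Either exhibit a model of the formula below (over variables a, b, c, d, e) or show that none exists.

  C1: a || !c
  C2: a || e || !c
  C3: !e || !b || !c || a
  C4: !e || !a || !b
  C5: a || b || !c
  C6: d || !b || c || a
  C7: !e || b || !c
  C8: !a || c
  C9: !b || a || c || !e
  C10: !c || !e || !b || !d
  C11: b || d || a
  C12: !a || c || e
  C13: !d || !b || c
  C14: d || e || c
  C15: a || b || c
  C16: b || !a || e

Suppose a = true.
(c) alone gives c = true.
Suppose e = false.
(b) alone gives b = true.
Every clause is now satisfied; d is unconstrained.

a: true; b: true; c: true; d: true; e: false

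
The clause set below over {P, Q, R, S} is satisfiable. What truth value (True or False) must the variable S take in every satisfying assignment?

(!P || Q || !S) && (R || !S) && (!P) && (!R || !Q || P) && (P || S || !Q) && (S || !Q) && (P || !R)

False

Suppose S = true.
(R) alone gives R = true.
(!P) alone gives P = false.
But (P) is also a unit clause — contradiction.
So every satisfying assignment has S = False.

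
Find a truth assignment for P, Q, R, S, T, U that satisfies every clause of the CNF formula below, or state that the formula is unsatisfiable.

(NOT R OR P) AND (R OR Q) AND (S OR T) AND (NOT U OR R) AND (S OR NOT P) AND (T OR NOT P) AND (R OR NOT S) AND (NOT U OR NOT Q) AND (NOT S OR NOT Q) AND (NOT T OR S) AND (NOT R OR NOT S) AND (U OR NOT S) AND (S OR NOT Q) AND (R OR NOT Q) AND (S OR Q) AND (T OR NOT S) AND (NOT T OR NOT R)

UNSATISFIABLE

Suppose R = false.
Unit clause (Q) forces Q = true.
Now (NOT Q) is unsatisfied and unit — conflict.
Backtrack on R: now try R = true.
Unit clause (P) forces P = true.
Unit clause (S) forces S = true.
Now (NOT S) is unsatisfied and unit — conflict.
Neither R = true nor R = false works.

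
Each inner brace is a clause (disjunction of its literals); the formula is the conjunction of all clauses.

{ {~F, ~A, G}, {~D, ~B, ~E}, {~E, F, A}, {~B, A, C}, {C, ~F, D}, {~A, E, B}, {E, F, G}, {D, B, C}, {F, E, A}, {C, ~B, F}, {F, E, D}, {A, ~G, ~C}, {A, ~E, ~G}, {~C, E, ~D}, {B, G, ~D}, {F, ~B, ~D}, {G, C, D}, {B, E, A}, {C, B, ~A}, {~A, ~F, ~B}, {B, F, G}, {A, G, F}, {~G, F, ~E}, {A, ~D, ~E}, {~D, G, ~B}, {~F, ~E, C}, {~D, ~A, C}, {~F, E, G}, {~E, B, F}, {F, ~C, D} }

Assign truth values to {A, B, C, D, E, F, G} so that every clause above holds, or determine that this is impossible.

A: 1,  B: 0,  C: 1,  D: 0,  E: 1,  F: 1,  G: 1

Branch on F: set F = 1.
Branch on A: set A = 1.
Unit clause (G) forces G = 1.
Unit clause (~B) forces B = 0.
Unit clause (E) forces E = 1.
Unit clause (C) forces C = 1.
All clauses hold; D can take either value.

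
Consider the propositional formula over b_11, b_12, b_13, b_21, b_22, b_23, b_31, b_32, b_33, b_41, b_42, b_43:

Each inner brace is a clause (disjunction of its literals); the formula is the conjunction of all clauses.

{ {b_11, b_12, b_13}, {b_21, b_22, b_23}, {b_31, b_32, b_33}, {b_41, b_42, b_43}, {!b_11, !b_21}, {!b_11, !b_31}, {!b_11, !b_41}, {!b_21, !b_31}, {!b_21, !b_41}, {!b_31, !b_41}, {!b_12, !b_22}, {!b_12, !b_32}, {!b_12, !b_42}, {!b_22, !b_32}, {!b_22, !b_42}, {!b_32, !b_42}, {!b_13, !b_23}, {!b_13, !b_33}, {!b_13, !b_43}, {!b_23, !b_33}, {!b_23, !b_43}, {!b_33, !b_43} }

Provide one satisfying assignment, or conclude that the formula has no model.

UNSATISFIABLE

Case b_11 = false:
Case b_12 = true:
Unit clause (!b_22) forces b_22 = false.
Unit clause (!b_32) forces b_32 = false.
Unit clause (!b_42) forces b_42 = false.
Case b_21 = true:
Unit clause (!b_31) forces b_31 = false.
Unit clause (b_33) forces b_33 = true.
Unit clause (!b_41) forces b_41 = false.
Unit clause (b_43) forces b_43 = true.
Now (!b_43) is unsatisfied and unit — conflict.
That branch fails; take b_21 = false instead.
Unit clause (b_23) forces b_23 = true.
Unit clause (!b_13) forces b_13 = false.
Unit clause (!b_33) forces b_33 = false.
Unit clause (b_31) forces b_31 = true.
Unit clause (!b_41) forces b_41 = false.
Unit clause (b_43) forces b_43 = true.
Now (!b_43) is unsatisfied and unit — conflict.
Neither b_21 = true nor b_21 = false works.
That branch fails; take b_12 = false instead.
Unit clause (b_13) forces b_13 = true.
Unit clause (!b_23) forces b_23 = false.
Unit clause (!b_33) forces b_33 = false.
Unit clause (!b_43) forces b_43 = false.
Case b_21 = true:
Unit clause (!b_31) forces b_31 = false.
Unit clause (b_32) forces b_32 = true.
Unit clause (!b_41) forces b_41 = false.
Unit clause (b_42) forces b_42 = true.
Now (!b_42) is unsatisfied and unit — conflict.
That branch fails; take b_21 = false instead.
Unit clause (b_22) forces b_22 = true.
Unit clause (!b_32) forces b_32 = false.
Unit clause (b_31) forces b_31 = true.
Unit clause (!b_41) forces b_41 = false.
Unit clause (b_42) forces b_42 = true.
Now (!b_42) is unsatisfied and unit — conflict.
Neither b_21 = true nor b_21 = false works.
Neither b_12 = true nor b_12 = false works.
That branch fails; take b_11 = true instead.
Unit clause (!b_21) forces b_21 = false.
Unit clause (!b_31) forces b_31 = false.
Unit clause (!b_41) forces b_41 = false.
Case b_22 = true:
Unit clause (!b_12) forces b_12 = false.
Unit clause (!b_32) forces b_32 = false.
Unit clause (b_33) forces b_33 = true.
Unit clause (!b_42) forces b_42 = false.
Unit clause (b_43) forces b_43 = true.
Now (!b_43) is unsatisfied and unit — conflict.
That branch fails; take b_22 = false instead.
Unit clause (b_23) forces b_23 = true.
Unit clause (!b_13) forces b_13 = false.
Unit clause (!b_33) forces b_33 = false.
Unit clause (b_32) forces b_32 = true.
Unit clause (!b_12) forces b_12 = false.
Unit clause (!b_42) forces b_42 = false.
Unit clause (b_43) forces b_43 = true.
Now (!b_43) is unsatisfied and unit — conflict.
Neither b_22 = true nor b_22 = false works.
Neither b_11 = true nor b_11 = false works.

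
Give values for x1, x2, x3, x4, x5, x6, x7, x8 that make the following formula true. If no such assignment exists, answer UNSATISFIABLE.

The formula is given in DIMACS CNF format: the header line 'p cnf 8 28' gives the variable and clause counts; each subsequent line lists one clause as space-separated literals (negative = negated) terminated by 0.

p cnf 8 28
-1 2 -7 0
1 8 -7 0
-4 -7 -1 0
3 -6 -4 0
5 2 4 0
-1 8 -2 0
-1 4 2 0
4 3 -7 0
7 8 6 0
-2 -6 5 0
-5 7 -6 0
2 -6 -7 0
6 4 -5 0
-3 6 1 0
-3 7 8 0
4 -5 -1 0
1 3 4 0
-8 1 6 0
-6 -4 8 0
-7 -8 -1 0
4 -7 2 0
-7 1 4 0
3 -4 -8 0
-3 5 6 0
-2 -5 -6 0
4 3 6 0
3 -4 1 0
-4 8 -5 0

x1=True,  x2=False,  x3=True,  x4=True,  x5=False,  x6=True,  x7=False,  x8=True

Try x1 = True.
Try x2 = False.
From the singleton clause (¬x7), x7 = False.
From the singleton clause (x4), x4 = True.
Try x3 = True.
From the singleton clause (x8), x8 = True.
Try x5 = False.
From the singleton clause (x6), x6 = True.
Every clause now holds.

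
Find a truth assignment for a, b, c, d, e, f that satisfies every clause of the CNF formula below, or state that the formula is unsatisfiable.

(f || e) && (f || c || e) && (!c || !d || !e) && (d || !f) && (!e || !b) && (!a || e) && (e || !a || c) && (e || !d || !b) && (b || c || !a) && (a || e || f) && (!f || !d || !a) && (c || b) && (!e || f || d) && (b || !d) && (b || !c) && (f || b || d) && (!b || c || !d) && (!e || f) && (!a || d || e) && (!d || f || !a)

UNSATISFIABLE

Suppose f = true.
The clause (d) is unit, so d = true.
The clause (!a) is unit, so a = false.
The clause (b) is unit, so b = true.
The clause (!e) is unit, so e = false.
That conflicts with the unit clause (e).
So f must be the other value — set f = false.
The clause (e) is unit, so e = true.
That conflicts with the unit clause (!e).
Either choice for f ends in contradiction.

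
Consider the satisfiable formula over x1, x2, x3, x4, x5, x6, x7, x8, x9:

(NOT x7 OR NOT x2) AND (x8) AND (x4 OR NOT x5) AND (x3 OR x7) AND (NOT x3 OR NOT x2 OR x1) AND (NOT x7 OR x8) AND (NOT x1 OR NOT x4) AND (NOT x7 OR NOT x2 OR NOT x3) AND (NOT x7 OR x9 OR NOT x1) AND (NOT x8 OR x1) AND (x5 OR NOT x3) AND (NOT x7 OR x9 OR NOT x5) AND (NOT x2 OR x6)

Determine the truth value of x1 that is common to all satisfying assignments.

Suppose x1 = false.
The clause (x8) is unit, so x8 = true.
But (NOT x8) is also a unit clause — contradiction.
So every satisfying assignment has x1 = True.

True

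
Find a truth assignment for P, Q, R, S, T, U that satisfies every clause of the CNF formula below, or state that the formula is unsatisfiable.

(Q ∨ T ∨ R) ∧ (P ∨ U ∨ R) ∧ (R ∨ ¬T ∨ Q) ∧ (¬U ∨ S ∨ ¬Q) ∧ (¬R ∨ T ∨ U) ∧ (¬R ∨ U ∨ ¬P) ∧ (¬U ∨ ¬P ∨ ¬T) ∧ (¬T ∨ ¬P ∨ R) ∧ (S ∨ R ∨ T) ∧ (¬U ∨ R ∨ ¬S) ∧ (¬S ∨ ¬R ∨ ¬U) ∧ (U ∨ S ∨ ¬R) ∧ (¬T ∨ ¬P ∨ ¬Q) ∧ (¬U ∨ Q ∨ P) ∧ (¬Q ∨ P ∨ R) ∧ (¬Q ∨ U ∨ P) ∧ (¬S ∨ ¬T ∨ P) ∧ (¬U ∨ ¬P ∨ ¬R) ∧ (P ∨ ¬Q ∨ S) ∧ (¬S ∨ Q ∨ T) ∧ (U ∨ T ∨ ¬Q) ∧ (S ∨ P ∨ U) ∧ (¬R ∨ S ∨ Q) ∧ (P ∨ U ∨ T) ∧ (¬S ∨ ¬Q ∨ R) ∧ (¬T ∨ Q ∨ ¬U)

UNSATISFIABLE

Branch on Q: set Q = True.
Branch on U: set U = False.
The clause (P) is unit, so P = True.
The clause (¬R) is unit, so R = False.
The clause (¬T) is unit, so T = False.
Now (T) is unsatisfied and unit — conflict.
Undo U and try U = True.
The clause (S) is unit, so S = True.
The clause (R) is unit, so R = True.
Now (¬R) is unsatisfied and unit — conflict.
Both values of U lead to a conflict.
Undo Q and try Q = False.
Branch on T: set T = True.
The clause (R) is unit, so R = True.
The clause (S) is unit, so S = True.
The clause (¬U) is unit, so U = False.
The clause (¬P) is unit, so P = False.
Now (P) is unsatisfied and unit — conflict.
Undo T and try T = False.
The clause (R) is unit, so R = True.
The clause (U) is unit, so U = True.
The clause (¬S) is unit, so S = False.
Now (S) is unsatisfied and unit — conflict.
Both values of T lead to a conflict.
Both values of Q lead to a conflict.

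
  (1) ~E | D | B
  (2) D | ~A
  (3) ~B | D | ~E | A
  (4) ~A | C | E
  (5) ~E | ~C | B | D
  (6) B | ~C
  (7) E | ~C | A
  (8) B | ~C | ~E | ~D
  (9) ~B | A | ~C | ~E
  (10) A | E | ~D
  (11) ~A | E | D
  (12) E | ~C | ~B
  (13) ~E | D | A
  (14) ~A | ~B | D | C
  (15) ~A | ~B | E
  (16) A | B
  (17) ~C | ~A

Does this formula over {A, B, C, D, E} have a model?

Branch on D: set D = 1.
Branch on B: set B = 1.
Branch on A: set A = 1.
(E) alone gives E = 1.
(~C) alone gives C = 0.
This assignment satisfies each clause.
A satisfying assignment: A=1, B=1, C=0, D=1, E=1.

Yes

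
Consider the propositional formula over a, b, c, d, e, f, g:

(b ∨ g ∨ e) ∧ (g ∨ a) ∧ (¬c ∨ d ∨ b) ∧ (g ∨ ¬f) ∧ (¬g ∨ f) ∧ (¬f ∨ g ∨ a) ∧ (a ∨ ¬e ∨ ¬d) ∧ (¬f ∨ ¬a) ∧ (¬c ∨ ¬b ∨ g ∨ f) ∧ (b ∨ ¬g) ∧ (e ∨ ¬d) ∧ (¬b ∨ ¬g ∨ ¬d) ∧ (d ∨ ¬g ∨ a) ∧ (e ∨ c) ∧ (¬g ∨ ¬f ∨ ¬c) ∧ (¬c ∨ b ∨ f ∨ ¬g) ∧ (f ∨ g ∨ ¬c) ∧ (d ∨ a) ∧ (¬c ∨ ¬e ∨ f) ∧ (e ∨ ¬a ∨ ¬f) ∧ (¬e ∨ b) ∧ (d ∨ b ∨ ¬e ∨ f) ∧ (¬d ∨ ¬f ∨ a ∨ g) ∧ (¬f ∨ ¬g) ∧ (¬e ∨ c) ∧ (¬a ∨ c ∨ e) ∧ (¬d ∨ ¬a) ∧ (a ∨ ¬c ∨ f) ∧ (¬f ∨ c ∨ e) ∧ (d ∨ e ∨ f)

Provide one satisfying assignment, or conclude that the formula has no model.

UNSATISFIABLE

Suppose g = True.
From the singleton clause (f), f = True.
That conflicts with the unit clause (¬f).
Undo g and try g = False.
From the singleton clause (a), a = True.
From the singleton clause (¬f), f = False.
From the singleton clause (¬c), c = False.
From the singleton clause (e), e = True.
That conflicts with the unit clause (¬e).
Both values of g lead to a conflict.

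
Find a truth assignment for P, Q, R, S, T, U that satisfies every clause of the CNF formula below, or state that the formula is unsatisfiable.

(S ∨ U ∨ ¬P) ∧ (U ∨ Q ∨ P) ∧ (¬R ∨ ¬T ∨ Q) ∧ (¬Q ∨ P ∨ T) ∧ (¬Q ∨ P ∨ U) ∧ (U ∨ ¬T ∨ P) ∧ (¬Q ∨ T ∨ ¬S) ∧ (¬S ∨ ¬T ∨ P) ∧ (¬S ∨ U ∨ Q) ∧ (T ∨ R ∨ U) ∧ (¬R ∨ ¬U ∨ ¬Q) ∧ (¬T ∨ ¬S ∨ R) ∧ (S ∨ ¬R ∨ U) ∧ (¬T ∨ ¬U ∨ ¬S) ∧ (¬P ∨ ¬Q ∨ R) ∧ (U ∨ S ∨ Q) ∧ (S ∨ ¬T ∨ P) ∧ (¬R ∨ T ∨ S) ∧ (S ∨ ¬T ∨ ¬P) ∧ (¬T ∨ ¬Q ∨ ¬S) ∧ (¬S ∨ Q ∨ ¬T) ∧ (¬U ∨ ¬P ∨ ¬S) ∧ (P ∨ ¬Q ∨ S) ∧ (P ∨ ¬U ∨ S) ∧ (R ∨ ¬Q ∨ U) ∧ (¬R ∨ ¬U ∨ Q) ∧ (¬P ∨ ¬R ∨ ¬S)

Case S = True:
Case Q = False:
Unit clause (U) forces U = True.
Unit clause (¬T) forces T = False.
Unit clause (¬P) forces P = False.
Unit clause (¬R) forces R = False.
This assignment satisfies each clause.

P ↦ False, Q ↦ False, R ↦ False, S ↦ True, T ↦ False, U ↦ True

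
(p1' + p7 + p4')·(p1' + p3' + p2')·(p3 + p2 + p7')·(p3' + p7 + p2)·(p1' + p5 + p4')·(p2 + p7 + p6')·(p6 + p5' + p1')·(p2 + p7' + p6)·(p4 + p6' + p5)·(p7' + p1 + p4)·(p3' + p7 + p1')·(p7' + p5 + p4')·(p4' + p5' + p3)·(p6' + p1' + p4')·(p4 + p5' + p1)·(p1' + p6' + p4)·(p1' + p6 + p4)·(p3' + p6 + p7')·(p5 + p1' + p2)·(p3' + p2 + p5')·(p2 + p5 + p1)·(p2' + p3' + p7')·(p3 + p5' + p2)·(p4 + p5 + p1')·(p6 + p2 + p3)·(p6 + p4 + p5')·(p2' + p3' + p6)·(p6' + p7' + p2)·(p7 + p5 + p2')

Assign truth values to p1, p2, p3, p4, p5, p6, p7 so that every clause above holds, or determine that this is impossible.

Branch on p1: set p1 = 0.
Branch on p7: set p7 = 0.
Branch on p3: set p3 = 1.
(p2) alone gives p2 = 1.
(p6) alone gives p6 = 1.
(p5) alone gives p5 = 1.
(p4) alone gives p4 = 1.
All clauses are satisfied.

p1: 0, p2: 1, p3: 1, p4: 1, p5: 1, p6: 1, p7: 0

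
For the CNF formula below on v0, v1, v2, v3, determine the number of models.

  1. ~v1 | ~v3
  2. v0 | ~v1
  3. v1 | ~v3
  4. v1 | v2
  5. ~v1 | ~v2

There are 2^4 = 16 truth assignments over (v0, v1, v2, v3).
Check each against the 5 clauses (columns in the order v0, v1, v2, v3):
  F F F F  ✗ fails (v1 | v2)
  F F F T  ✗ fails (v1 | ~v3)
  F F T F  ✓ satisfies all
  F F T T  ✗ fails (v1 | ~v3)
  F T F F  ✗ fails (v0 | ~v1)
  F T F T  ✗ fails (~v1 | ~v3)
  F T T F  ✗ fails (v0 | ~v1)
  F T T T  ✗ fails (~v1 | ~v3)
  T F F F  ✗ fails (v1 | v2)
  T F F T  ✗ fails (v1 | ~v3)
  T F T F  ✓ satisfies all
  T F T T  ✗ fails (v1 | ~v3)
  T T F F  ✓ satisfies all
  T T F T  ✗ fails (~v1 | ~v3)
  T T T F  ✗ fails (~v1 | ~v2)
  T T T T  ✗ fails (~v1 | ~v3)
3 of the 16 rows are models.

3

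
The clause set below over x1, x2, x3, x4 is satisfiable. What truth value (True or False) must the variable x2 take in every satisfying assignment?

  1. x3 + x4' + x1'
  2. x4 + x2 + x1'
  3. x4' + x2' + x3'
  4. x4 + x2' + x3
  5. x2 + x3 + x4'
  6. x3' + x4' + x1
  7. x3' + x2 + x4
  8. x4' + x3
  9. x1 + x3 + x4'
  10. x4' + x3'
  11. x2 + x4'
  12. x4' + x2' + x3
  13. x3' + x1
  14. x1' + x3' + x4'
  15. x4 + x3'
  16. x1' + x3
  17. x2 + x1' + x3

False

Suppose x2 = 1.
Try x4 = 0.
(x3) alone gives x3 = 1.
Now (x3') is unsatisfied and unit — conflict.
So x4 must be the other value — set x4 = 1.
(x3') alone gives x3 = 0.
Now (x3) is unsatisfied and unit — conflict.
Both values of x4 lead to a conflict.
So every satisfying assignment has x2 = False.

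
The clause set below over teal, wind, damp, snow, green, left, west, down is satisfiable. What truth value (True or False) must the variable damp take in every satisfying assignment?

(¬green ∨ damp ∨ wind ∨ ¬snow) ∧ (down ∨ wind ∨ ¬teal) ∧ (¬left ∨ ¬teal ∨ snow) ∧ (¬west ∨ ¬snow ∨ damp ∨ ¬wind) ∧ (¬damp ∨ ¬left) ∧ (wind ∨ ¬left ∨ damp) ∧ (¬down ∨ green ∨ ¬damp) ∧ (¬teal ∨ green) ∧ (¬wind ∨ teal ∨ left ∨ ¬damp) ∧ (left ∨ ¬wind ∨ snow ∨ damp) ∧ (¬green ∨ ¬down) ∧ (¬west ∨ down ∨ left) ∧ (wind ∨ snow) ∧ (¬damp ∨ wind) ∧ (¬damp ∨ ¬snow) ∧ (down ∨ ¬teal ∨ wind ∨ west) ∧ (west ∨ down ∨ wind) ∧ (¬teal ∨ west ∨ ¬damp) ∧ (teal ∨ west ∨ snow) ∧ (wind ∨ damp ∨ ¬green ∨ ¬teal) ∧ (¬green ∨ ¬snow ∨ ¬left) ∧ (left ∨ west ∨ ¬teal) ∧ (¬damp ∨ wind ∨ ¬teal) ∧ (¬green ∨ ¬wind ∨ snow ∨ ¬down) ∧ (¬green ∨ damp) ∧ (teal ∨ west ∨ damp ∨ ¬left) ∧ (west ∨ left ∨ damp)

Suppose damp = True.
Unit clause (¬left) forces left = False.
Unit clause (wind) forces wind = True.
Unit clause (teal) forces teal = True.
Unit clause (green) forces green = True.
Unit clause (¬down) forces down = False.
Unit clause (¬west) forces west = False.
Now (west) is unsatisfied and unit — conflict.
So every satisfying assignment has damp = False.

False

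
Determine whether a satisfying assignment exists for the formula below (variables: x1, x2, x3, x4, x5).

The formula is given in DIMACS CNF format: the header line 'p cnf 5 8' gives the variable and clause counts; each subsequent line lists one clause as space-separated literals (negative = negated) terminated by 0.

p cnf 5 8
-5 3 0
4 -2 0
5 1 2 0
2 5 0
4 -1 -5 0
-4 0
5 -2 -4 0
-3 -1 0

Satisfiable

From the singleton clause (¬x4), x4 = False.
From the singleton clause (¬x2), x2 = False.
From the singleton clause (x5), x5 = True.
From the singleton clause (x3), x3 = True.
From the singleton clause (¬x1), x1 = False.
All clauses are satisfied.
A satisfying assignment: x1 ↦ False,  x2 ↦ False,  x3 ↦ True,  x4 ↦ False,  x5 ↦ True.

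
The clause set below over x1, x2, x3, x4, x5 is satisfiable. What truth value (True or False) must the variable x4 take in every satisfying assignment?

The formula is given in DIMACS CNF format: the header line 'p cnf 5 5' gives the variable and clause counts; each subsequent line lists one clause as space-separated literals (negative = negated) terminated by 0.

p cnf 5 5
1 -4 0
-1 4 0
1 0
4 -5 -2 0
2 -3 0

Suppose x4 = False.
Unit clause (¬x1) forces x1 = False.
That conflicts with the unit clause (x1).
So every satisfying assignment has x4 = True.

True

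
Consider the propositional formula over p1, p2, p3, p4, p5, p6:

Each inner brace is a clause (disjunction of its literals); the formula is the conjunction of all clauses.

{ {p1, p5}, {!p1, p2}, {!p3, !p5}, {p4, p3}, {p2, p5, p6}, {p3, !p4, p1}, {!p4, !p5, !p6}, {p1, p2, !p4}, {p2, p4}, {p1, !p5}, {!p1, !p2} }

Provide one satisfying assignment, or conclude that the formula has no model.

UNSATISFIABLE

Suppose p1 = true.
From the singleton clause (p2), p2 = true.
But (!p2) is also a unit clause — contradiction.
Undo p1 and try p1 = false.
From the singleton clause (p5), p5 = true.
But (!p5) is also a unit clause — contradiction.
Either choice for p1 ends in contradiction.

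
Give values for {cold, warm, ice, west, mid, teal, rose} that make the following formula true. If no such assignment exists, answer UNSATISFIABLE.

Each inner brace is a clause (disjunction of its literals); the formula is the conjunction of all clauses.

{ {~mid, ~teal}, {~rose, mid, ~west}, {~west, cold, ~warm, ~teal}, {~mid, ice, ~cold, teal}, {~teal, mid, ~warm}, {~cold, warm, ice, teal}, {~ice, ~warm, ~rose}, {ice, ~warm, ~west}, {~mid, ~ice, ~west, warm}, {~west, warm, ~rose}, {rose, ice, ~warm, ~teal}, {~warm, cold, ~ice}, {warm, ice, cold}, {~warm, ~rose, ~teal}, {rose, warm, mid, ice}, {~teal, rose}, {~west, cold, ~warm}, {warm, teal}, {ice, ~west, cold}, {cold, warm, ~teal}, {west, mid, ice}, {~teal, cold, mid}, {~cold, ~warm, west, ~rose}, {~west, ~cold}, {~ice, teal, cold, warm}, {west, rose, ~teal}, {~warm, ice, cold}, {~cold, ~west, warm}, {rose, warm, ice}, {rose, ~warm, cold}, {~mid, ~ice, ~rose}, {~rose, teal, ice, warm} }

Suppose mid = 0.
Suppose rose = 0.
From the singleton clause (~teal), teal = 0.
From the singleton clause (warm), warm = 1.
From the singleton clause (cold), cold = 1.
From the singleton clause (~west), west = 0.
From the singleton clause (ice), ice = 1.
This assignment satisfies each clause.

cold: 1, warm: 1, ice: 1, west: 0, mid: 0, teal: 0, rose: 0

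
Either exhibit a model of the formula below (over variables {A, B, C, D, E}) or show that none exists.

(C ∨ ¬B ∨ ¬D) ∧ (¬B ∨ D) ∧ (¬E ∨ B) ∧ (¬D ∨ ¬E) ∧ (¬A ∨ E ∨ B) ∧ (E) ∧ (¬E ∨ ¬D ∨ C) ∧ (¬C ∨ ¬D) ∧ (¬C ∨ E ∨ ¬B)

UNSATISFIABLE

The clause (E) is unit, so E = True.
The clause (B) is unit, so B = True.
The clause (D) is unit, so D = True.
But (¬D) is also a unit clause — contradiction.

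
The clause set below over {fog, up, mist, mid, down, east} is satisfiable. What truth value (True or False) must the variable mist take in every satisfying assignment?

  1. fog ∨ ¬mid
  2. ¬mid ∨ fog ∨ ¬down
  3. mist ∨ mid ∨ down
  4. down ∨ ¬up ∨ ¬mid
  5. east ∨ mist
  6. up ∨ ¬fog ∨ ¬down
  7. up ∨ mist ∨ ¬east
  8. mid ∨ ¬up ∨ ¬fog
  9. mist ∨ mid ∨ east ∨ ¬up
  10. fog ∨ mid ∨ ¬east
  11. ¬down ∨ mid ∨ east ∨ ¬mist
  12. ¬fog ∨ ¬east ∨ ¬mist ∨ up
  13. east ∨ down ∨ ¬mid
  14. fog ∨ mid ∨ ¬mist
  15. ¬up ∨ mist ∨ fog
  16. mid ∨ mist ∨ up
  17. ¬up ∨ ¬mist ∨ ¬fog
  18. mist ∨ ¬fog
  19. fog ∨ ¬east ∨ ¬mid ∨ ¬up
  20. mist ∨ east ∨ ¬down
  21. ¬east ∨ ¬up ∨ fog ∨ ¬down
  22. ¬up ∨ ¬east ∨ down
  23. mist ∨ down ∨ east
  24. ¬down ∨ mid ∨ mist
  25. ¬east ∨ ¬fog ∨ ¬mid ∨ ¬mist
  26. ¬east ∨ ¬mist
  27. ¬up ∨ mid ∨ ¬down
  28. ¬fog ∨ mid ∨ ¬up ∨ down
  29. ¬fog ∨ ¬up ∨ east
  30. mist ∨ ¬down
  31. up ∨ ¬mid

Suppose mist = False.
(east) alone gives east = True.
(up) alone gives up = True.
(fog) alone gives fog = True.
But (¬fog) is also a unit clause — contradiction.
So every satisfying assignment has mist = True.

True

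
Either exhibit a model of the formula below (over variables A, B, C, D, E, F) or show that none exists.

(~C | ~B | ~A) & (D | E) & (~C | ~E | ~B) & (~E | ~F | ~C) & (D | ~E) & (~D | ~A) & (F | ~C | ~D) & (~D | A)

Suppose D = 1.
From the singleton clause (~A), A = 0.
That conflicts with the unit clause (A).
Undo D and try D = 0.
From the singleton clause (E), E = 1.
That conflicts with the unit clause (~E).
Both values of D lead to a conflict.

UNSATISFIABLE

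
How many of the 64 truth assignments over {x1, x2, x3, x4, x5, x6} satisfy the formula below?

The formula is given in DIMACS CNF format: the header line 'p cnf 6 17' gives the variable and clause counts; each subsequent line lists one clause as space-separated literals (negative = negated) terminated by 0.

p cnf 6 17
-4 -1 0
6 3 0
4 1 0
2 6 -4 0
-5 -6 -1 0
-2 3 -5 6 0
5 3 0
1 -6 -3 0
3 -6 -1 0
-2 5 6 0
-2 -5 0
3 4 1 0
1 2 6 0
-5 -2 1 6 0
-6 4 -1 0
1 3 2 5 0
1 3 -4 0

2

There are 2^6 = 64 truth assignments over (x1, x2, x3, x4, x5, x6).
Split on x2. With x2 = True, the clauses containing x2 are satisfied and ¬x2 drops from the rest; 0 of the 2^5 = 32 assignments to the other variables satisfy what remains.
With x2 = False, by the same count on the reduced clause set, 2 assignments work.
Total: 0 + 2 = 2.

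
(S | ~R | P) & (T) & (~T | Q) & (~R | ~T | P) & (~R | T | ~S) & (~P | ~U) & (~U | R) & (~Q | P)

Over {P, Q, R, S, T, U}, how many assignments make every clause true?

There are 2^6 = 64 truth assignments over (P, Q, R, S, T, U).
Split on S. With S = 1, the clauses containing S are satisfied and ~S drops from the rest; 2 of the 2^5 = 32 assignments to the other variables satisfy what remains.
With S = 0, by the same count on the reduced clause set, 2 assignments work.
(One model: P=T, Q=T, R=F, S=F, T=T, U=F.)
Total: 2 + 2 = 4.

4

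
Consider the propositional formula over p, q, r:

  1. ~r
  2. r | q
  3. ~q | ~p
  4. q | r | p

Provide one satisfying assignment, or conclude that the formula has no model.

p: 0; q: 1; r: 0

Unit clause (~r) forces r = 0.
Unit clause (q) forces q = 1.
Unit clause (~p) forces p = 0.
All clauses are satisfied.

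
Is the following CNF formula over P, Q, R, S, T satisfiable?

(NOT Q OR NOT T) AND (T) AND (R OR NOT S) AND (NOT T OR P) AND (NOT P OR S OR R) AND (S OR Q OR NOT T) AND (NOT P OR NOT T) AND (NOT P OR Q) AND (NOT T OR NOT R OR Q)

From the singleton clause (T), T = true.
From the singleton clause (NOT Q), Q = false.
From the singleton clause (P), P = true.
Now (NOT P) is unsatisfied and unit — conflict.
No assignment satisfies every clause.

No, unsatisfiable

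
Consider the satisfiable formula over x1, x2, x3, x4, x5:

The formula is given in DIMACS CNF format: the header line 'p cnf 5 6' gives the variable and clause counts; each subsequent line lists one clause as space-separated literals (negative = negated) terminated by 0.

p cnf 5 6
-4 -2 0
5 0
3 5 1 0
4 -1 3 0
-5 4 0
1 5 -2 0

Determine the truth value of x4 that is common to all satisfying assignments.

True

Suppose x4 = False.
From the singleton clause (x5), x5 = True.
That conflicts with the unit clause (¬x5).
So every satisfying assignment has x4 = True.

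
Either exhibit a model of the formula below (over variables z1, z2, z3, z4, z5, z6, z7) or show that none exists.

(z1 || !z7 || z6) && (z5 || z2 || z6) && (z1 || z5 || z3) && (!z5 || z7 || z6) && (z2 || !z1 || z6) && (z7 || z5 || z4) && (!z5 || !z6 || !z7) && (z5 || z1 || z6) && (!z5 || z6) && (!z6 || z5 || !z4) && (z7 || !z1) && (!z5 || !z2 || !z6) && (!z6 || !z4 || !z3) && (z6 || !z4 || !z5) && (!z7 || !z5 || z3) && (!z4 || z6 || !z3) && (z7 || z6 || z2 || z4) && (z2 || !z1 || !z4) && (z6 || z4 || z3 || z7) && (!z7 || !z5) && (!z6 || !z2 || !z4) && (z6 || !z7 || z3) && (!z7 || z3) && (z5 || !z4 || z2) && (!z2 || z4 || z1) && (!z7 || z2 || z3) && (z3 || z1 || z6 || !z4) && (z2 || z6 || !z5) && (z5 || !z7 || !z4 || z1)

z1=false; z2=false; z3=true; z4=false; z5=false; z6=true; z7=true

Branch on z5: set z5 = false.
Branch on z2: set z2 = false.
Unit clause (z6) forces z6 = true.
Unit clause (!z4) forces z4 = false.
Unit clause (z7) forces z7 = true.
Unit clause (z3) forces z3 = true.
All clauses hold; z1 can take either value.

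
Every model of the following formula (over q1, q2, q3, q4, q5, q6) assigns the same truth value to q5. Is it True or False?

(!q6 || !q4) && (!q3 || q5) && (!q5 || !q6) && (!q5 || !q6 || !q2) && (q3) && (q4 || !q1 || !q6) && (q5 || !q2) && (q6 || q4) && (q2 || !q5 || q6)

Suppose q5 = false.
From the singleton clause (!q3), q3 = false.
That conflicts with the unit clause (q3).
So every satisfying assignment has q5 = True.

True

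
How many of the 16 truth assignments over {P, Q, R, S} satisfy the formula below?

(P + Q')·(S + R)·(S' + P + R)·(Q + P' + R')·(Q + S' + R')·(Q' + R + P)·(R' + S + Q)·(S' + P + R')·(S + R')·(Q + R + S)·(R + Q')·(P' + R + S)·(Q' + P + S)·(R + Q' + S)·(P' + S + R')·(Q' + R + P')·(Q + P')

There are 2^4 = 16 truth assignments over (P, Q, R, S).
Check each against the 17 clauses (columns in the order P, Q, R, S):
  F F F F  ✗ fails (S + R)
  F F F T  ✗ fails (S' + P + R)
  F F T F  ✗ fails (R' + S + Q)
  F F T T  ✗ fails (Q + S' + R')
  F T F F  ✗ fails (P + Q')
  F T F T  ✗ fails (P + Q')
  F T T F  ✗ fails (P + Q')
  F T T T  ✗ fails (P + Q')
  T F F F  ✗ fails (S + R)
  T F F T  ✗ fails (Q + P')
  T F T F  ✗ fails (Q + P' + R')
  T F T T  ✗ fails (Q + P' + R')
  T T F F  ✗ fails (S + R)
  T T F T  ✗ fails (R + Q')
  T T T F  ✗ fails (S + R')
  T T T T  ✓ satisfies all
1 of the 16 rows is a model.

1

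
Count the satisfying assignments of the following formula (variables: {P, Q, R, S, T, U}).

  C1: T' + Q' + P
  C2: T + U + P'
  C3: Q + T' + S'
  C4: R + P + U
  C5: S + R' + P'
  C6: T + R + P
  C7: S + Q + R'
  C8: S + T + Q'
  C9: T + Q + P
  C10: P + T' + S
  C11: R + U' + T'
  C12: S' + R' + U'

8

There are 2^6 = 64 truth assignments over (P, Q, R, S, T, U).
Split on R. With R = 1, the clauses containing R are satisfied and R' drops from the rest; 2 of the 2^5 = 32 assignments to the other variables satisfy what remains.
With R = 0, by the same count on the reduced clause set, 6 assignments work.
Total: 2 + 6 = 8.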